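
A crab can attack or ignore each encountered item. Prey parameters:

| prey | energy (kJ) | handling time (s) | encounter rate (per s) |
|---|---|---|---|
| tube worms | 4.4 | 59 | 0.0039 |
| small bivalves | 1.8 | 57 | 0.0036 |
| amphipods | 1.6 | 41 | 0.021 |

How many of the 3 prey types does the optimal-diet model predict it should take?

Profitabilities (E/h, kJ/s): tube worms 0.0746, amphipods 0.039, small bivalves 0.0316. Add prey in this order while the next type's profitability exceeds the intake rate on those already taken.
Rate on top 1: 0.01395. amphipods: 0.039 > 0.01395 → include.
Rate on top 2: 0.02427. small bivalves: 0.0316 > 0.02427 → include.
Optimal diet: tube worms, amphipods, small bivalves — 3 of 3 types.

3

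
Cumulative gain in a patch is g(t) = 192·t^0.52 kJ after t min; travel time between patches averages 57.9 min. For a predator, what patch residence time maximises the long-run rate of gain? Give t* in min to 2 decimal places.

Optimal t* satisfies g'(t*) = g(t*)/(T + t*).
g'(t) = 0.52·192·t^-0.48. Setting 0.52·192·t^-0.48 = 192·t^0.52/(57.9+t) gives 0.52(57.9+t) = t, so 0.48·t = 0.52×57.9.
t* = 0.52×57.9/0.48 = 62.73 min.

62.73 min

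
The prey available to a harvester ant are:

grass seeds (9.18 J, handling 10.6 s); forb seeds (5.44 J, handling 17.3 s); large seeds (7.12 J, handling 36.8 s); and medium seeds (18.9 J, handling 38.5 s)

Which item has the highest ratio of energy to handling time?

In descending order of E/h:
grass seeds: 9.18/10.6 = 0.866 J/s
medium seeds: 18.9/38.5 = 0.491 J/s
forb seeds: 5.44/17.3 = 0.314 J/s
large seeds: 7.12/36.8 = 0.193 J/s

grass seeds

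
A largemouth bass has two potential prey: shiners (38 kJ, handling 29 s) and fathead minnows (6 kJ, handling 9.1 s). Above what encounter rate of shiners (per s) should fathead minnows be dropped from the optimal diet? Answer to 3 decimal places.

0.035 per s

At the threshold, the rate on shiners alone equals the profitability of fathead minnows: λ·38/(1 + λ·29) = 6/9.1 = 0.6593.
Rearranging, λ(38 − 0.6593×29) = 0.6593, so λ = 0.6593/18.88 = 0.03492 per s.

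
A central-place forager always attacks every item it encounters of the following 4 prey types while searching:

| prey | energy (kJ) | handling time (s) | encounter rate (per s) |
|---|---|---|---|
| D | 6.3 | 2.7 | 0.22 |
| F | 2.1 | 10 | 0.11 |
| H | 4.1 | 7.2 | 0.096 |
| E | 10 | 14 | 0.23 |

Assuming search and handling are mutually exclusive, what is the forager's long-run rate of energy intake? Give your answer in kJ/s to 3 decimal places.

0.653 kJ/s

Energy encountered per unit search time: 0.22×6.3 + 0.11×2.1 + 0.096×4.1 + 0.23×10 = 4.311 kJ/s.
Handling time per unit search time: 0.22×2.7 + 0.11×10 + 0.096×7.2 + 0.23×14 = 5.605.
Rate = 4.311/(1 + 5.605) = 0.6526 kJ/s.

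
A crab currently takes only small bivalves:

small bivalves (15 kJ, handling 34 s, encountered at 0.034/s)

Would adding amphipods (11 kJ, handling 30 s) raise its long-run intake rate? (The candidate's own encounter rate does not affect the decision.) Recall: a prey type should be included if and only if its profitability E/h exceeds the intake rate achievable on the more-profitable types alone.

Yes

Intake rate on the current diet: R = (0.034×15) / (1 + 0.034×34) = 0.51/2.156 = 0.2365 kJ/s.
Profitability of amphipods: 11/30 = 0.3667 kJ/s.
Since 0.3667 > R, including amphipods increases the long-run rate.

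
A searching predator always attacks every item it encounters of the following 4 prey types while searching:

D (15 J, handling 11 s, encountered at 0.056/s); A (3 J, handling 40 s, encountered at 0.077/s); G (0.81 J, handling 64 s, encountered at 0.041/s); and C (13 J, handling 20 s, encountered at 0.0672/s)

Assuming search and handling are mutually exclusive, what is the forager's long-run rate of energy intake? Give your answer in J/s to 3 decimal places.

R = Σλ_iE_i / (1 + Σλ_ih_i)
Numerator: 0.056×15 + 0.077×3 + 0.041×0.81 + 0.0672×13 = 1.978
Denominator: 1 + 0.056×11 + 0.077×40 + 0.041×64 + 0.0672×20 = 8.664
R = 1.978/8.664 = 0.2283 J/s

0.228 J/s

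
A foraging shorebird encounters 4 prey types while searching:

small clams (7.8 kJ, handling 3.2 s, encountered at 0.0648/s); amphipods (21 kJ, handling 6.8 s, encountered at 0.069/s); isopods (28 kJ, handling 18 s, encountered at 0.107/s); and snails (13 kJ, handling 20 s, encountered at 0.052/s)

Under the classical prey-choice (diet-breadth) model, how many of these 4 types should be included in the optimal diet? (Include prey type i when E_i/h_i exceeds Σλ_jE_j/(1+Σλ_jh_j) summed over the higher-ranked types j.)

Rank by E/h (kJ/s): amphipods 3.09, small clams 2.44, isopods 1.56, snails 0.65. Include each in turn until the next type's E/h falls below the running intake rate.
Rate on top 1: 0.9863. small clams: 2.44 > 0.9863 → include.
Rate on top 2: 1.166. isopods: 1.56 > 1.166 → include.
Rate on top 3: 1.374. snails: 0.65 < 1.374 → exclude; stop.
Optimal diet: amphipods, small clams, isopods — 3 of 4 types.

3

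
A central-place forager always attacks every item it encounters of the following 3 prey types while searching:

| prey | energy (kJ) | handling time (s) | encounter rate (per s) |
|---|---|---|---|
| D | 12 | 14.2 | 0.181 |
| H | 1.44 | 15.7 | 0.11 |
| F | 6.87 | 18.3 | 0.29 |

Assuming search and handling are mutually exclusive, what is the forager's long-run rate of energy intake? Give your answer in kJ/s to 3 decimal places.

0.408 kJ/s

R = (0.181×12 + 0.11×1.44 + 0.29×6.87) / (1 + 0.181×14.2 + 0.11×15.7 + 0.29×18.3) = 4.323/10.6 = 0.4076 kJ/s.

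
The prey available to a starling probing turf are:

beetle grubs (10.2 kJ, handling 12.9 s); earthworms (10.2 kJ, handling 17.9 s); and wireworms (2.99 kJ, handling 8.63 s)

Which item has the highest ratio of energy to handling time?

beetle grubs

Profitability E/h (kJ/s): beetle grubs = 10.2/12.9 = 0.791, earthworms = 10.2/17.9 = 0.57, wireworms = 2.99/8.63 = 0.346.
Ranked: beetle grubs > earthworms > wireworms.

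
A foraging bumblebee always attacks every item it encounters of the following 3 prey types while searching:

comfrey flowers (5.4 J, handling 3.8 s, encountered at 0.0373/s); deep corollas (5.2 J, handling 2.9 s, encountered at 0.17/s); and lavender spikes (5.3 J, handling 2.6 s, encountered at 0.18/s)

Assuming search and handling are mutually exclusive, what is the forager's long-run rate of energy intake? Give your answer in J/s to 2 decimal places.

R = Σλ_iE_i / (1 + Σλ_ih_i)
Numerator: 0.0373×5.4 + 0.17×5.2 + 0.18×5.3 = 2.039
Denominator: 1 + 0.0373×3.8 + 0.17×2.9 + 0.18×2.6 = 2.103
R = 2.039/2.103 = 0.9699 J/s

0.97 J/s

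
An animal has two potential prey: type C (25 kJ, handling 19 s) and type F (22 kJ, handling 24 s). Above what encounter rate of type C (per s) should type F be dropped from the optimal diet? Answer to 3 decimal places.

0.121 per s

Drop type F once their profitability E₂/h₂ falls below the rate achievable on type C alone: E₂/h₂ = λE₁/(1 + λh₁).
Solve for λ: λE₁h₂ = E₂(1 + λh₁) → λ(E₁h₂ − E₂h₁) = E₂ → λ = E₂/(E₁h₂ − E₂h₁).
λ = 22/(25×24 − 22×19) = 22/182 = 0.1209 per s.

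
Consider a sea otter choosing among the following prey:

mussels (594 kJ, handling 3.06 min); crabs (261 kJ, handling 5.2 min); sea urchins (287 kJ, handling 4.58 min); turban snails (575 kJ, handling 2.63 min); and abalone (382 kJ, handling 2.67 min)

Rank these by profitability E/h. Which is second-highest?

Profitability E/h (kJ/min): mussels = 594/3.06 = 194, crabs = 261/5.2 = 50.2, sea urchins = 287/4.58 = 62.7, turban snails = 575/2.63 = 219, abalone = 382/2.67 = 143.
Ranked: turban snails > mussels > abalone > sea urchins > crabs.

mussels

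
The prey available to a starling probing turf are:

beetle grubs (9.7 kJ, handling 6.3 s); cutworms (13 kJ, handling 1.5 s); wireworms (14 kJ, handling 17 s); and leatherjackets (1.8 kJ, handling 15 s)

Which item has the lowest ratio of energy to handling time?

leatherjackets

In descending order of E/h:
cutworms: 13/1.5 = 8.67 kJ/s
beetle grubs: 9.7/6.3 = 1.54 kJ/s
wireworms: 14/17 = 0.824 kJ/s
leatherjackets: 1.8/15 = 0.12 kJ/s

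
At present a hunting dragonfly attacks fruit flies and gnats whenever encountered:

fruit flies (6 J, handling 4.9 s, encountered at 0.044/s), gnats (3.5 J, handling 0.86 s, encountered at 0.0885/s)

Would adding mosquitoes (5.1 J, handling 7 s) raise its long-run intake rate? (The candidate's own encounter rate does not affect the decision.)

Current rate: (0.044×6 + 0.0885×3.5)/(1 + 0.044×4.9 + 0.0885×0.86) = 0.4442 J/s.
mosquitoes: E/h = 5.1/7 = 0.7286 J/s.
Since 0.7286 > R, including mosquitoes increases the long-run rate.

Yes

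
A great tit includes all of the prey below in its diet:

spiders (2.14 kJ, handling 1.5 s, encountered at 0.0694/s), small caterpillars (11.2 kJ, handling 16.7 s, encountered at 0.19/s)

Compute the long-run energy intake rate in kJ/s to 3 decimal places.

Energy encountered per unit search time: 0.0694×2.14 + 0.19×11.2 = 2.277 kJ/s.
Handling time per unit search time: 0.0694×1.5 + 0.19×16.7 = 3.277.
Rate = 2.277/(1 + 3.277) = 0.5323 kJ/s.

0.532 kJ/s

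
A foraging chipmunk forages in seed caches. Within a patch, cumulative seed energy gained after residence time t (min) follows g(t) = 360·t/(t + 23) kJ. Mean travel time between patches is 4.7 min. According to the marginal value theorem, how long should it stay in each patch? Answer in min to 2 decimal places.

10.40 min

Maximise g(t)/(T+t): set derivative to zero → g'(t)(T+t) = g(t).
g'(t) = 360·23/(t + 23)². Setting 360·23/(t+23)² = 360t/[(t+23)(4.7+t)] gives 23(4.7+t) = t(t+23), so t² = 23×4.7 = 108.1.
t* = √108.1 = 10.4 min.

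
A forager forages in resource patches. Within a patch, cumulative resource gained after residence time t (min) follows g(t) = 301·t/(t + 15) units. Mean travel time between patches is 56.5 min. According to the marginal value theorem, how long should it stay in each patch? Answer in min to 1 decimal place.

Optimal t* satisfies g'(t*) = g(t*)/(T + t*).
g'(t) = 301·15/(t + 15)². Setting 301·15/(t+15)² = 301t/[(t+15)(56.5+t)] gives 15(56.5+t) = t(t+15), so t² = 15×56.5 = 847.5.
t* = √847.5 = 29.11 min.

29.1 min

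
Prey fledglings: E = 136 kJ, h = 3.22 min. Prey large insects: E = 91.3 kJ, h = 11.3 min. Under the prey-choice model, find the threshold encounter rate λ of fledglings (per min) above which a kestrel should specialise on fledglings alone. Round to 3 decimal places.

0.073 per min

The zero-one rule: include large insects iff E₂/h₂ > λE₁/(1+λh₁). Equality gives the switch point.
λE₁h₂ = E₂ + λE₂h₁ ⇒ λ = E₂/(E₁h₂ − E₂h₁) = 91.3/(1537 − 294) = 0.07346 per min.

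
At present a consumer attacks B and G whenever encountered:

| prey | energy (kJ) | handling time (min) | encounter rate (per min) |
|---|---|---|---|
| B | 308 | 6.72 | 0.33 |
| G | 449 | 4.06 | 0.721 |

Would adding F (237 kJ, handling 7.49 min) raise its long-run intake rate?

Intake rate on the current diet: R = (0.33×308 + 0.721×449) / (1 + 0.33×6.72 + 0.721×4.06) = 425.4/6.145 = 69.22 kJ/min.
F: E/h = 237/7.49 = 31.64 kJ/min.
31.64 < 69.22, so adding F would lower the average — exclude it.

No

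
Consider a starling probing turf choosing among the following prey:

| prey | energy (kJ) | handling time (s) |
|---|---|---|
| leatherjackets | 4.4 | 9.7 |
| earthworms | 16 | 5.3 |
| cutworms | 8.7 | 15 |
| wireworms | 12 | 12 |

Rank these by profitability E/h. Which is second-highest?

wireworms

Profitability E/h (kJ/s): leatherjackets = 4.4/9.7 = 0.454, earthworms = 16/5.3 = 3.02, cutworms = 8.7/15 = 0.58, wireworms = 12/12 = 1.
Ranked: earthworms > wireworms > cutworms > leatherjackets.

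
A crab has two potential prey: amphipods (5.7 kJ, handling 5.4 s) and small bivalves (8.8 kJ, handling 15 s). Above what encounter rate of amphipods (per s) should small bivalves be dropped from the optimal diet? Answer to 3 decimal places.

0.232 per s

At the threshold, the rate on amphipods alone equals the profitability of small bivalves: λ·5.7/(1 + λ·5.4) = 8.8/15 = 0.5867.
Rearranging, λ(5.7 − 0.5867×5.4) = 0.5867, so λ = 0.5867/2.532 = 0.2317 per s.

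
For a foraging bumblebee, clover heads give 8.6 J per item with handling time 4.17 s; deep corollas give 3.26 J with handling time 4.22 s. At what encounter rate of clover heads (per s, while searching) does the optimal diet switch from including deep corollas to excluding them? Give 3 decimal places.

0.144 per s

Drop deep corollas once their profitability E₂/h₂ falls below the rate achievable on clover heads alone: E₂/h₂ = λE₁/(1 + λh₁).
Solve for λ: λE₁h₂ = E₂(1 + λh₁) → λ(E₁h₂ − E₂h₁) = E₂ → λ = E₂/(E₁h₂ − E₂h₁).
λ = 3.26/(8.6×4.22 − 3.26×4.17) = 3.26/22.7 = 0.1436 per s.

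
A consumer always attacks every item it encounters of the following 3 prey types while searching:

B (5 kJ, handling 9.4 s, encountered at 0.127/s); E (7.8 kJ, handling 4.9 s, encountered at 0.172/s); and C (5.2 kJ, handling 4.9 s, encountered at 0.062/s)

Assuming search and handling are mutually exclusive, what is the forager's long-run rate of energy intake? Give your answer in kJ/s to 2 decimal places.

R = (0.127×5 + 0.172×7.8 + 0.062×5.2) / (1 + 0.127×9.4 + 0.172×4.9 + 0.062×4.9) = 2.299/3.34 = 0.6882 kJ/s.

0.69 kJ/s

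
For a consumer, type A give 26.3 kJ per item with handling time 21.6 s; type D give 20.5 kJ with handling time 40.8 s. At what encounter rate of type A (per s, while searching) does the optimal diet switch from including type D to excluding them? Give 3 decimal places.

At the threshold, the rate on type A alone equals the profitability of type D: λ·26.3/(1 + λ·21.6) = 20.5/40.8 = 0.5025.
Rearranging, λ(26.3 − 0.5025×21.6) = 0.5025, so λ = 0.5025/15.45 = 0.03253 per s.

0.033 per s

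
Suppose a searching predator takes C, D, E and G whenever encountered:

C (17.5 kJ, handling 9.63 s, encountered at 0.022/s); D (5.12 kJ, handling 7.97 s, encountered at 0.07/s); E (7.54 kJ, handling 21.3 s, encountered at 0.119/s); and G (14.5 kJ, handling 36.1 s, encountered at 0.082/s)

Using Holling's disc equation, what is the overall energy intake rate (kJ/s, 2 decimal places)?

0.39 kJ/s

R = (0.022×17.5 + 0.07×5.12 + 0.119×7.54 + 0.082×14.5) / (1 + 0.022×9.63 + 0.07×7.97 + 0.119×21.3 + 0.082×36.1) = 2.83/7.265 = 0.3895 kJ/s.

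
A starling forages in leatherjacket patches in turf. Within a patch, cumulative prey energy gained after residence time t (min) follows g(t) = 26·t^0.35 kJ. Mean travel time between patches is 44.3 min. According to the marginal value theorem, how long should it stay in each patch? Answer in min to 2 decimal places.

23.85 min

Optimal t* satisfies g'(t*) = g(t*)/(T + t*).
g'(t) = 0.35·26·t^-0.65. Setting 0.35·26·t^-0.65 = 26·t^0.35/(44.3+t) gives 0.35(44.3+t) = t, so 0.65·t = 0.35×44.3.
t* = 0.35×44.3/0.65 = 23.85 min.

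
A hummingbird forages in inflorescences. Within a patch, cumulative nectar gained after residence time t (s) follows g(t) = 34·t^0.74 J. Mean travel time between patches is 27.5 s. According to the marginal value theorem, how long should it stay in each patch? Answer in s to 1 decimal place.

Maximise g(t)/(T+t): set derivative to zero → g'(t)(T+t) = g(t).
g'(t) = 0.74·34·t^-0.26. Setting 0.74·34·t^-0.26 = 34·t^0.74/(27.5+t) gives 0.74(27.5+t) = t, so 0.26·t = 0.74×27.5.
t* = 0.74×27.5/0.26 = 78.27 s.

78.3 s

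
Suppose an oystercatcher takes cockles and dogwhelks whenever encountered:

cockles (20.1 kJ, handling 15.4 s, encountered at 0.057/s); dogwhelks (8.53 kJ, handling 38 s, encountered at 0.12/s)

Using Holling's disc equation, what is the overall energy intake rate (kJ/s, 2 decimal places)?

0.34 kJ/s

R = (0.057×20.1 + 0.12×8.53) / (1 + 0.057×15.4 + 0.12×38) = 2.169/6.438 = 0.337 kJ/s.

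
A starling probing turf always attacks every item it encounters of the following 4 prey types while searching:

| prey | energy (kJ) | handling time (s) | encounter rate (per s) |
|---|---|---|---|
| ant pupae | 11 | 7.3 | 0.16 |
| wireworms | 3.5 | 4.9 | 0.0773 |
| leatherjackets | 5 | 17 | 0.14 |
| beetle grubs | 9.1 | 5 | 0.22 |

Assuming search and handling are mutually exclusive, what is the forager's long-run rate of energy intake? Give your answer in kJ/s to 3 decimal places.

R = Σλ_iE_i / (1 + Σλ_ih_i)
Numerator: 0.16×11 + 0.0773×3.5 + 0.14×5 + 0.22×9.1 = 4.733
Denominator: 1 + 0.16×7.3 + 0.0773×4.9 + 0.14×17 + 0.22×5 = 6.027
R = 4.733/6.027 = 0.7853 kJ/s

0.785 kJ/s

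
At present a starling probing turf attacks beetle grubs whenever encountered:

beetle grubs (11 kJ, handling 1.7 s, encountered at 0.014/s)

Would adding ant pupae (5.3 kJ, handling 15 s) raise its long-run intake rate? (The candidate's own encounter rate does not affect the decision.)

Yes

On beetle grubs alone, R = ΣλE/(1+Σλh) = 0.154/1.024 = 0.1504 kJ/s.
Profitability of ant pupae: 5.3/15 = 0.3533 kJ/s.
Since 0.3533 > R, including ant pupae increases the long-run rate.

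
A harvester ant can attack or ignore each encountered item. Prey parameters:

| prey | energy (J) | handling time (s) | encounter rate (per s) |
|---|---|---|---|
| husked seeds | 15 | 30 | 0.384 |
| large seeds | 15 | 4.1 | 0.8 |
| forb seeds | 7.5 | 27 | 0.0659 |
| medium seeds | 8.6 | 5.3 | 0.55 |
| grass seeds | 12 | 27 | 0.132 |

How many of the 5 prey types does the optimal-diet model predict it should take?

Profitabilities (E/h, J/s): large seeds 3.66, medium seeds 1.62, husked seeds 0.5, grass seeds 0.444, forb seeds 0.278. Add prey in this order while the next type's profitability exceeds the intake rate on those already taken.
Rate on top 1: 2.804. medium seeds: 1.62 < 2.804 → exclude; stop.
Optimal diet: large seeds — 1 of 5 types.

1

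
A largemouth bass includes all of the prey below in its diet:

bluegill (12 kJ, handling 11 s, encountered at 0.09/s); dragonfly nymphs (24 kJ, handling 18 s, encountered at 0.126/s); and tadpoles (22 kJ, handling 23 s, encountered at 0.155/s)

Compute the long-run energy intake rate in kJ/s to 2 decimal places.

Energy encountered per unit search time: 0.09×12 + 0.126×24 + 0.155×22 = 7.514 kJ/s.
Handling time per unit search time: 0.09×11 + 0.126×18 + 0.155×23 = 6.823.
Rate = 7.514/(1 + 6.823) = 0.9605 kJ/s.

0.96 kJ/s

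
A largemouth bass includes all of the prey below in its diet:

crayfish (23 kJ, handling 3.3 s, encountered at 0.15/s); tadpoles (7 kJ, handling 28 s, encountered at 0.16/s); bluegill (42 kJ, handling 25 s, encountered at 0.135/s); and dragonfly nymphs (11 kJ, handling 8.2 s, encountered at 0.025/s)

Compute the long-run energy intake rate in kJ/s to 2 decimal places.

R = Σλ_iE_i / (1 + Σλ_ih_i)
Numerator: 0.15×23 + 0.16×7 + 0.135×42 + 0.025×11 = 10.52
Denominator: 1 + 0.15×3.3 + 0.16×28 + 0.135×25 + 0.025×8.2 = 9.555
R = 10.52/9.555 = 1.1 kJ/s

1.10 kJ/s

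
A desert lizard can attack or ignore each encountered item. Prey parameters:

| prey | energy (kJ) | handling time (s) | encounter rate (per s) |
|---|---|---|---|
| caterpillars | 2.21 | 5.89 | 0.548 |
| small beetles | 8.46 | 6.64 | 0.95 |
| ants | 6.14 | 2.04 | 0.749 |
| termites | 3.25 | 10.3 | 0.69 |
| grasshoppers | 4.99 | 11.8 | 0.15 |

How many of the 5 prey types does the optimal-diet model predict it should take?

1

E/h in descending order: ants 3.01, small beetles 1.27, grasshoppers 0.423, caterpillars 0.375, termites 0.316 kJ/s. The optimal diet is the largest prefix of this list for which every included type satisfies E_i/h_i > R on the types above it.
Rate on top 1: 1.819. small beetles: 1.27 < 1.819 → exclude; stop.
Optimal diet: ants — 1 of 5 types.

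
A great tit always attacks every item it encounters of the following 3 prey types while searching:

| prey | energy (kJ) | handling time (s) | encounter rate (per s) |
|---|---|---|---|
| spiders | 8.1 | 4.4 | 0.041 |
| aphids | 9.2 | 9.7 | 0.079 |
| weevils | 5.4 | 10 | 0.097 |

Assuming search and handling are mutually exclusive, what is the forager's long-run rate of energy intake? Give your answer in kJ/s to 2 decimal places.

0.54 kJ/s

R = Σλ_iE_i / (1 + Σλ_ih_i)
Numerator: 0.041×8.1 + 0.079×9.2 + 0.097×5.4 = 1.583
Denominator: 1 + 0.041×4.4 + 0.079×9.7 + 0.097×10 = 2.917
R = 1.583/2.917 = 0.5426 kJ/s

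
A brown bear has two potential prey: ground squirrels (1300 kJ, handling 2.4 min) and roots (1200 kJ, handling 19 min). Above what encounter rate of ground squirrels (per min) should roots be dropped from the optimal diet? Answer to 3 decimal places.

0.055 per min

At the threshold, the rate on ground squirrels alone equals the profitability of roots: λ·1300/(1 + λ·2.4) = 1200/19 = 63.16.
Rearranging, λ(1300 − 63.16×2.4) = 63.16, so λ = 63.16/1148 = 0.055 per min.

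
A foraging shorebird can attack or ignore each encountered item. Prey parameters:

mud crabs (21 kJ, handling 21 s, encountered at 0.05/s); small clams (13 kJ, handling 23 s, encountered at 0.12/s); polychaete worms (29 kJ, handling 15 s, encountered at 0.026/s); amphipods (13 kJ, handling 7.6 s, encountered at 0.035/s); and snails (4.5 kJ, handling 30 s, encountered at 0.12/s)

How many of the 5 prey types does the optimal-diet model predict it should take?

3

E/h in descending order: polychaete worms 1.93, amphipods 1.71, mud crabs 1, small clams 0.565, snails 0.15 kJ/s. The optimal diet is the largest prefix of this list for which every included type satisfies E_i/h_i > R on the types above it.
Rate on top 1: 0.5424. amphipods: 1.71 > 0.5424 → include.
Rate on top 2: 0.7301. mud crabs: 1 > 0.7301 → include.
Rate on top 3: 0.8348. small clams: 0.565 < 0.8348 → exclude; stop.
Optimal diet: polychaete worms, amphipods, mud crabs — 3 of 5 types.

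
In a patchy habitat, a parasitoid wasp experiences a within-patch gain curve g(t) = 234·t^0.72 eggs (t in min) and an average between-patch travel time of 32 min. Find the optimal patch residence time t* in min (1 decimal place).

Optimal t* satisfies g'(t*) = g(t*)/(T + t*).
g'(t) = 0.72·234·t^-0.28. Setting 0.72·234·t^-0.28 = 234·t^0.72/(32+t) gives 0.72(32+t) = t, so 0.28·t = 0.72×32.
t* = 0.72×32/0.28 = 82.29 min.

82.3 min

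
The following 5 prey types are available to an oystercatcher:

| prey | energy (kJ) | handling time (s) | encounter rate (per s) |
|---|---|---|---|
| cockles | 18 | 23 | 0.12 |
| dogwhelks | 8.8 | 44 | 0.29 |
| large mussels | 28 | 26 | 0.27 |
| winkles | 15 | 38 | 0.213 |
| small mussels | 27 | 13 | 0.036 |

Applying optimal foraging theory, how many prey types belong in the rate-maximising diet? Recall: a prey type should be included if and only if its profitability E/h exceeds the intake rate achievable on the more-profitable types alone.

2

E/h in descending order: small mussels 2.08, large mussels 1.08, cockles 0.783, winkles 0.395, dogwhelks 0.2 kJ/s. The optimal diet is the largest prefix of this list for which every included type satisfies E_i/h_i > R on the types above it.
Rate on top 1: 0.6621. large mussels: 1.08 > 0.6621 → include.
Rate on top 2: 1.005. cockles: 0.783 < 1.005 → exclude; stop.
Optimal diet: small mussels, large mussels — 2 of 5 types.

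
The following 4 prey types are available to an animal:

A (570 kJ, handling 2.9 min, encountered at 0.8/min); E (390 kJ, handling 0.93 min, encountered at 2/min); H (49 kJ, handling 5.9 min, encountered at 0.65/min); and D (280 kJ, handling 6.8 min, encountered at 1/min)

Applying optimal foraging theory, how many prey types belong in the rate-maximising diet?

1

Profitabilities (E/h, kJ/min): E 419, A 197, D 41.2, H 8.31. Add prey in this order while the next type's profitability exceeds the intake rate on those already taken.
Rate on top 1: 272.7. A: 197 < 272.7 → exclude; stop.
Optimal diet: E — 1 of 4 types.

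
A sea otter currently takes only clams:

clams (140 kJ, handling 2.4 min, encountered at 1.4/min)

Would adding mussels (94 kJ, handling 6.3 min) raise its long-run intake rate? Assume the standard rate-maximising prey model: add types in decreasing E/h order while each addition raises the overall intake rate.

No

Intake rate on the current diet: R = (1.4×140) / (1 + 1.4×2.4) = 196/4.36 = 44.95 kJ/min.
mussels: E/h = 94/6.3 = 14.92 kJ/min.
Since 14.92 < R, time spent handling mussels is better spent searching.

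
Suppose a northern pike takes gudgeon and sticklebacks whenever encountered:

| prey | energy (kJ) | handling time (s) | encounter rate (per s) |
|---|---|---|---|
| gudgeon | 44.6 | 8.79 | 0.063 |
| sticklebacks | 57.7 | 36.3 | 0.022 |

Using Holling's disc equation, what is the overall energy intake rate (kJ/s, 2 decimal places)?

R = Σλ_iE_i / (1 + Σλ_ih_i)
Numerator: 0.063×44.6 + 0.022×57.7 = 4.079
Denominator: 1 + 0.063×8.79 + 0.022×36.3 = 2.352
R = 4.079/2.352 = 1.734 kJ/s

1.73 kJ/s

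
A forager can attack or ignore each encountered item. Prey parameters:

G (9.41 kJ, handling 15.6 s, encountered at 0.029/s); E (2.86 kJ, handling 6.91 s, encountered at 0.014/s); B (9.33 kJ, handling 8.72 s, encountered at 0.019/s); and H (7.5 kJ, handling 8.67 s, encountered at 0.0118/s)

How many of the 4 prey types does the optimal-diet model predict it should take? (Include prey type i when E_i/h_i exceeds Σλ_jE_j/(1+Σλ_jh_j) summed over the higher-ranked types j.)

4

E/h in descending order: B 1.07, H 0.865, G 0.603, E 0.414 kJ/s. The optimal diet is the largest prefix of this list for which every included type satisfies E_i/h_i > R on the types above it.
Rate on top 1: 0.1521. H: 0.865 > 0.1521 → include.
Rate on top 2: 0.2096. G: 0.603 > 0.2096 → include.
Rate on top 3: 0.3131. E: 0.414 > 0.3131 → include.
Optimal diet: B, H, G, E — 4 of 4 types.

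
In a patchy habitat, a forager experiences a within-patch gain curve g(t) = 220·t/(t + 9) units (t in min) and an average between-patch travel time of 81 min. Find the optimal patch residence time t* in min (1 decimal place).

27.0 min

Maximise g(t)/(T+t): set derivative to zero → g'(t)(T+t) = g(t).
g'(t) = 220·9/(t + 9)². Setting 220·9/(t+9)² = 220t/[(t+9)(81+t)] gives 9(81+t) = t(t+9), so t² = 9×81 = 729.
t* = √729 = 27 min.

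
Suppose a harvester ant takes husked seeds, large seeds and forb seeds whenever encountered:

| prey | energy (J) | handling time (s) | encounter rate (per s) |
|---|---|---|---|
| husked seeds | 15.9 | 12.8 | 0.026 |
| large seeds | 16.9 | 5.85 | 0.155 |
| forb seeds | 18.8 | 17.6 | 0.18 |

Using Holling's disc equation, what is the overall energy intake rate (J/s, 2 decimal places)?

1.19 J/s

R = Σλ_iE_i / (1 + Σλ_ih_i)
Numerator: 0.026×15.9 + 0.155×16.9 + 0.18×18.8 = 6.417
Denominator: 1 + 0.026×12.8 + 0.155×5.85 + 0.18×17.6 = 5.408
R = 6.417/5.408 = 1.187 J/s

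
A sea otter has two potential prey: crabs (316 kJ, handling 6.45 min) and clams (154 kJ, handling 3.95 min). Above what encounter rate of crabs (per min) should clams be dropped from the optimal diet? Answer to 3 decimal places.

0.604 per min

The zero-one rule: include clams iff E₂/h₂ > λE₁/(1+λh₁). Equality gives the switch point.
λE₁h₂ = E₂ + λE₂h₁ ⇒ λ = E₂/(E₁h₂ − E₂h₁) = 154/(1248 − 993.3) = 0.6042 per min.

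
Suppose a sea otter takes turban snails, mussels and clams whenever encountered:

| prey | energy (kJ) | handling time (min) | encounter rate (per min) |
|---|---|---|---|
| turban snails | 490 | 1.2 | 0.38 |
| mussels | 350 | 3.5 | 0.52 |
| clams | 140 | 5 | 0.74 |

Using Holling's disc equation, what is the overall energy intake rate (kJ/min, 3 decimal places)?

67.632 kJ/min

R = (0.38×490 + 0.52×350 + 0.74×140) / (1 + 0.38×1.2 + 0.52×3.5 + 0.74×5) = 471.8/6.976 = 67.63 kJ/min.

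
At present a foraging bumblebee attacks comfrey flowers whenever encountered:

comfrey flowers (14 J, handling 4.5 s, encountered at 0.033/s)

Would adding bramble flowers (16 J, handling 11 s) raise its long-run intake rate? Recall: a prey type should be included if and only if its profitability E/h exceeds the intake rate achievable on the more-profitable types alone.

Current rate: (0.033×14)/(1 + 0.033×4.5) = 0.4023 J/s.
Profitability of bramble flowers: 16/11 = 1.455 J/s.
Since 1.455 > R, including bramble flowers increases the long-run rate.

Yes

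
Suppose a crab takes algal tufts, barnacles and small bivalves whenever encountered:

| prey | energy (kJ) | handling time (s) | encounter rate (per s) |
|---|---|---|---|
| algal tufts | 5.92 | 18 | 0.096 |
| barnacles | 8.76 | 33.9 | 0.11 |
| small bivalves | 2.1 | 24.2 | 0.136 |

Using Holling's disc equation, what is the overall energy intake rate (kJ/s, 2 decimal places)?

R = (0.096×5.92 + 0.11×8.76 + 0.136×2.1) / (1 + 0.096×18 + 0.11×33.9 + 0.136×24.2) = 1.818/9.748 = 0.1864 kJ/s.

0.19 kJ/s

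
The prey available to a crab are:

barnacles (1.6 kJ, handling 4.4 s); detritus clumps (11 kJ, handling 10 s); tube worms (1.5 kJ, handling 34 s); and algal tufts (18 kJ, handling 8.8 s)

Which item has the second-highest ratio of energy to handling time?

detritus clumps

In descending order of E/h:
algal tufts: 18/8.8 = 2.05 kJ/s
detritus clumps: 11/10 = 1.1 kJ/s
barnacles: 1.6/4.4 = 0.364 kJ/s
tube worms: 1.5/34 = 0.0441 kJ/s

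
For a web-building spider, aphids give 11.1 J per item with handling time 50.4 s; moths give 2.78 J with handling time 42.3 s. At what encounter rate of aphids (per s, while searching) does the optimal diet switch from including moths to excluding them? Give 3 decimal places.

Drop moths once their profitability E₂/h₂ falls below the rate achievable on aphids alone: E₂/h₂ = λE₁/(1 + λh₁).
Solve for λ: λE₁h₂ = E₂(1 + λh₁) → λ(E₁h₂ − E₂h₁) = E₂ → λ = E₂/(E₁h₂ − E₂h₁).
λ = 2.78/(11.1×42.3 − 2.78×50.4) = 2.78/329.4 = 0.008439 per s.

0.008 per s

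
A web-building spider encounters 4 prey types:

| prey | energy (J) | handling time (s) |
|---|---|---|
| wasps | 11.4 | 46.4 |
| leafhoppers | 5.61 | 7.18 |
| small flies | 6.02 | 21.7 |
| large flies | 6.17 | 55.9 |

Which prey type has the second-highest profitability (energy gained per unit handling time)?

small flies

Profitability E/h (J/s): wasps = 11.4/46.4 = 0.246, leafhoppers = 5.61/7.18 = 0.781, small flies = 6.02/21.7 = 0.277, large flies = 6.17/55.9 = 0.11.
Ranked: leafhoppers > small flies > wasps > large flies.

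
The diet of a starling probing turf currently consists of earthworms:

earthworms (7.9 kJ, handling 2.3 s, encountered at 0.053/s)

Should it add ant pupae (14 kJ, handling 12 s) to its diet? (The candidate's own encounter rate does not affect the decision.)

On earthworms alone, R = ΣλE/(1+Σλh) = 0.4187/1.122 = 0.3732 kJ/s.
Profitability of ant pupae: 14/12 = 1.167 kJ/s.
1.167 > 0.3732, so adding ant pupae raises the average — include it.

Yes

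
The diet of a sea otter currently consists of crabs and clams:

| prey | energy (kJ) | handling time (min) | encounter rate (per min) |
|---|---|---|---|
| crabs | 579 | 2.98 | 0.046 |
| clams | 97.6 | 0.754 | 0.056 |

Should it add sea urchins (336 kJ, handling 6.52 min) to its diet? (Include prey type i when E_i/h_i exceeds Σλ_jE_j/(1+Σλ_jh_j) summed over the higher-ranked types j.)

Current rate: (0.046×579 + 0.056×97.6)/(1 + 0.046×2.98 + 0.056×0.754) = 27.22 kJ/min.
Profitability of sea urchins: 336/6.52 = 51.53 kJ/min.
Since 51.53 > R, including sea urchins increases the long-run rate.

Yes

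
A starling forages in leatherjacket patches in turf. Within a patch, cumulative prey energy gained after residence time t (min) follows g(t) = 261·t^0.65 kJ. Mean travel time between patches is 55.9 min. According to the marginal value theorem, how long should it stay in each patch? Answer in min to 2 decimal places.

103.81 min

Optimal t* satisfies g'(t*) = g(t*)/(T + t*).
g'(t) = 0.65·261·t^-0.35. Setting 0.65·261·t^-0.35 = 261·t^0.65/(55.9+t) gives 0.65(55.9+t) = t, so 0.35·t = 0.65×55.9.
t* = 0.65×55.9/0.35 = 103.8 min.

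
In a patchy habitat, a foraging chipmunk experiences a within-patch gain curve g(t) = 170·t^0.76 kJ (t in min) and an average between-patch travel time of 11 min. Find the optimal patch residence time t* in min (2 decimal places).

Maximise g(t)/(T+t): set derivative to zero → g'(t)(T+t) = g(t).
g'(t) = 0.76·170·t^-0.24. Setting 0.76·170·t^-0.24 = 170·t^0.76/(11+t) gives 0.76(11+t) = t, so 0.24·t = 0.76×11.
t* = 0.76×11/0.24 = 34.83 min.

34.83 min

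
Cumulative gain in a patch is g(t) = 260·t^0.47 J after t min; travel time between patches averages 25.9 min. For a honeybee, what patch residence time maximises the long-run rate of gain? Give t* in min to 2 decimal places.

22.97 min

Maximise g(t)/(T+t): set derivative to zero → g'(t)(T+t) = g(t).
g'(t) = 0.47·260·t^-0.53. Setting 0.47·260·t^-0.53 = 260·t^0.47/(25.9+t) gives 0.47(25.9+t) = t, so 0.53·t = 0.47×25.9.
t* = 0.47×25.9/0.53 = 22.97 min.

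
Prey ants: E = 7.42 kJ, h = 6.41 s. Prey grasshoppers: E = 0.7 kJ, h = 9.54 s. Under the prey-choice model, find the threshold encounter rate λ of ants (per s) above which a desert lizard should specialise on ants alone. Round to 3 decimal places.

At the threshold, the rate on ants alone equals the profitability of grasshoppers: λ·7.42/(1 + λ·6.41) = 0.7/9.54 = 0.07338.
Rearranging, λ(7.42 − 0.07338×6.41) = 0.07338, so λ = 0.07338/6.95 = 0.01056 per s.

0.011 per s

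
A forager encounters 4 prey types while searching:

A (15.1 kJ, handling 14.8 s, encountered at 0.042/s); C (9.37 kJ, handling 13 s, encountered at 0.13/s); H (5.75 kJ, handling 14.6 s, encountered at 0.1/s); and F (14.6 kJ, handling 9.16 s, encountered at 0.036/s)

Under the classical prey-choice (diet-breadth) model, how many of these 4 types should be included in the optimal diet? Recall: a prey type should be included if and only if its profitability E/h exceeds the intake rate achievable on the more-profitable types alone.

Profitabilities (E/h, kJ/s): F 1.59, A 1.02, C 0.721, H 0.394. Add prey in this order while the next type's profitability exceeds the intake rate on those already taken.
Rate on top 1: 0.3953. A: 1.02 > 0.3953 → include.
Rate on top 2: 0.5944. C: 0.721 > 0.5944 → include.
Rate on top 3: 0.653. H: 0.394 < 0.653 → exclude; stop.
Optimal diet: F, A, C — 3 of 4 types.

3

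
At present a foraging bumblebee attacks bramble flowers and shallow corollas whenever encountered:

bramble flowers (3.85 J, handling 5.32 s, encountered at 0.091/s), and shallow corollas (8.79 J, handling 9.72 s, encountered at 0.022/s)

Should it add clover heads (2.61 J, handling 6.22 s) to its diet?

Intake rate on the current diet: R = (0.091×3.85 + 0.022×8.79) / (1 + 0.091×5.32 + 0.022×9.72) = 0.5437/1.698 = 0.3202 J/s.
clover heads: E/h = 2.61/6.22 = 0.4196 J/s.
0.4196 > 0.3202, so adding clover heads raises the average — include it.

Yes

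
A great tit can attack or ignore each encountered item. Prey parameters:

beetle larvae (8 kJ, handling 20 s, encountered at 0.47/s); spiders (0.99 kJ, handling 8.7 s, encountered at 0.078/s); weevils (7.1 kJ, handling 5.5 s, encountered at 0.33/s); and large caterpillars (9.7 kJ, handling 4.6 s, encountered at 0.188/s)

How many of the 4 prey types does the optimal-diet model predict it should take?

Profitabilities (E/h, kJ/s): large caterpillars 2.11, weevils 1.29, beetle larvae 0.4, spiders 0.114. Add prey in this order while the next type's profitability exceeds the intake rate on those already taken.
Rate on top 1: 0.9779. weevils: 1.29 > 0.9779 → include.
Rate on top 2: 1.132. beetle larvae: 0.4 < 1.132 → exclude; stop.
Optimal diet: large caterpillars, weevils — 2 of 4 types.

2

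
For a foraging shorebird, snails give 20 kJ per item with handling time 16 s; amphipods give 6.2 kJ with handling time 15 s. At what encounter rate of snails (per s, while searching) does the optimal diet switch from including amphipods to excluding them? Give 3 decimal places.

Drop amphipods once their profitability E₂/h₂ falls below the rate achievable on snails alone: E₂/h₂ = λE₁/(1 + λh₁).
Solve for λ: λE₁h₂ = E₂(1 + λh₁) → λ(E₁h₂ − E₂h₁) = E₂ → λ = E₂/(E₁h₂ − E₂h₁).
λ = 6.2/(20×15 − 6.2×16) = 6.2/200.8 = 0.03088 per s.

0.031 per s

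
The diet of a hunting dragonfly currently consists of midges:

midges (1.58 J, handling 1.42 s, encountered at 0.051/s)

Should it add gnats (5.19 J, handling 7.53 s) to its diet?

Intake rate on the current diet: R = (0.051×1.58) / (1 + 0.051×1.42) = 0.08058/1.072 = 0.07514 J/s.
Profitability of gnats: 5.19/7.53 = 0.6892 J/s.
0.6892 > 0.07514, so adding gnats raises the average — include it.

Yes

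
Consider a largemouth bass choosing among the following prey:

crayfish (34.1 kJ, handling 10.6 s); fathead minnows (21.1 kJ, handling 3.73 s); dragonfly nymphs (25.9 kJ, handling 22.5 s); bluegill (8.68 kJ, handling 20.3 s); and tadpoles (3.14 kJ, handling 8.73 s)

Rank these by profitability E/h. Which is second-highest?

In descending order of E/h:
fathead minnows: 21.1/3.73 = 5.66 kJ/s
crayfish: 34.1/10.6 = 3.22 kJ/s
dragonfly nymphs: 25.9/22.5 = 1.15 kJ/s
bluegill: 8.68/20.3 = 0.428 kJ/s
tadpoles: 3.14/8.73 = 0.36 kJ/s

crayfish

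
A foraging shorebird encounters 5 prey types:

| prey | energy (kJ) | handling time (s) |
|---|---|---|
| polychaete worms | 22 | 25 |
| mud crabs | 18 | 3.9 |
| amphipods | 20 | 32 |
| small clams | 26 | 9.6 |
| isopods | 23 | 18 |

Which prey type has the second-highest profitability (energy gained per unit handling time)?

small clams

Profitability E/h (kJ/s): polychaete worms = 22/25 = 0.88, mud crabs = 18/3.9 = 4.62, amphipods = 20/32 = 0.625, small clams = 26/9.6 = 2.71, isopods = 23/18 = 1.28.
Ranked: mud crabs > small clams > isopods > polychaete worms > amphipods.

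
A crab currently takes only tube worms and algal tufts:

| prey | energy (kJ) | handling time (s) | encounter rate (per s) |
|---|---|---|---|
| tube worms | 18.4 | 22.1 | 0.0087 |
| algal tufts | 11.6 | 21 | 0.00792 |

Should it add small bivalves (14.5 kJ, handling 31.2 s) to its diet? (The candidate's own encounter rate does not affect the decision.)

Current rate: (0.0087×18.4 + 0.00792×11.6)/(1 + 0.0087×22.1 + 0.00792×21) = 0.1855 kJ/s.
Profitability of small bivalves: 14.5/31.2 = 0.4647 kJ/s.
0.4647 > 0.1855, so adding small bivalves raises the average — include it.

Yes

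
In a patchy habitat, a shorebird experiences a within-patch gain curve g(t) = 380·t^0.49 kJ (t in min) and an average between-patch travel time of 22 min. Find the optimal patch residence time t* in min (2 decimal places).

21.14 min

Optimal t* satisfies g'(t*) = g(t*)/(T + t*).
g'(t) = 0.49·380·t^-0.51. Setting 0.49·380·t^-0.51 = 380·t^0.49/(22+t) gives 0.49(22+t) = t, so 0.51·t = 0.49×22.
t* = 0.49×22/0.51 = 21.14 min.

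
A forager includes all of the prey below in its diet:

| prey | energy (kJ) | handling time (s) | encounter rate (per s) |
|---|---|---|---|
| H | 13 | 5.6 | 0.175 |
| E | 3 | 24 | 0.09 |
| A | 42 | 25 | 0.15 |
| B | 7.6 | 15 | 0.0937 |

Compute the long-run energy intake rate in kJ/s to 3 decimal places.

1.028 kJ/s

R = Σλ_iE_i / (1 + Σλ_ih_i)
Numerator: 0.175×13 + 0.09×3 + 0.15×42 + 0.0937×7.6 = 9.557
Denominator: 1 + 0.175×5.6 + 0.09×24 + 0.15×25 + 0.0937×15 = 9.296
R = 9.557/9.296 = 1.028 kJ/s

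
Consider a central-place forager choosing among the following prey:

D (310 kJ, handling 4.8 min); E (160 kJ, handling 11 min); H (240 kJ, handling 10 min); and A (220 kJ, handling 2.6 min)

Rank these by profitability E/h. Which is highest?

In descending order of E/h:
A: 220/2.6 = 84.6 kJ/min
D: 310/4.8 = 64.6 kJ/min
H: 240/10 = 24 kJ/min
E: 160/11 = 14.5 kJ/min

A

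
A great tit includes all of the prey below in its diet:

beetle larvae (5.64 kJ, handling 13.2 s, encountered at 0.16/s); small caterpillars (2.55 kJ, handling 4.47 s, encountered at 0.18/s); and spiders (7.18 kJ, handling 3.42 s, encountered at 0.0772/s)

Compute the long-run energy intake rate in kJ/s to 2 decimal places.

R = Σλ_iE_i / (1 + Σλ_ih_i)
Numerator: 0.16×5.64 + 0.18×2.55 + 0.0772×7.18 = 1.916
Denominator: 1 + 0.16×13.2 + 0.18×4.47 + 0.0772×3.42 = 4.181
R = 1.916/4.181 = 0.4582 kJ/s

0.46 kJ/s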